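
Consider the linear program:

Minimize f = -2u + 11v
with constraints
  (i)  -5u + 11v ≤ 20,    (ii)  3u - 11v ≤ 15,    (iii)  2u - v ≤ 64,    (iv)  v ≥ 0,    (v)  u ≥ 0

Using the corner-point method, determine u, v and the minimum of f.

u = 5, v = 0, minimum f = -10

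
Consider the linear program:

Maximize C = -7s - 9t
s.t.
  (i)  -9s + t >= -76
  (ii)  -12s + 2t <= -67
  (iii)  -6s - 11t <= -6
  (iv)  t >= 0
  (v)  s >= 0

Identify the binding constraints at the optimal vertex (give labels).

Feasible corners and C = -7s - 9t:
  (85/6, 103/2) → C = -1688/3
  (76/9, 0) → C = -532/9
  (67/12, 0) → C = -469/12

The maximum is at (67/12, 0). Substituting into each constraint, equality holds for (ii) and (iv); the remaining constraints have slack.

(ii) and (iv)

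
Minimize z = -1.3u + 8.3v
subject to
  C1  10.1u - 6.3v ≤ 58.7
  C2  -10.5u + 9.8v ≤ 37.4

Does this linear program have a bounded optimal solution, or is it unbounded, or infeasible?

From the feasible point (11584/469, 99409/3283), moving in the direction (-6.3, -10.1) keeps every constraint satisfied while z decreases without bound.

unbounded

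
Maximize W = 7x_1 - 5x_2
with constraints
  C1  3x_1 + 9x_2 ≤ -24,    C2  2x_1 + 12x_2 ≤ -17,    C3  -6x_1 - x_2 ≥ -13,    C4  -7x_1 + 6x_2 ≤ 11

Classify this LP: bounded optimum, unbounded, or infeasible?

From the feasible point (47/17, -61/17), moving in the direction (1, -6) keeps every constraint satisfied while W increases without bound.

unbounded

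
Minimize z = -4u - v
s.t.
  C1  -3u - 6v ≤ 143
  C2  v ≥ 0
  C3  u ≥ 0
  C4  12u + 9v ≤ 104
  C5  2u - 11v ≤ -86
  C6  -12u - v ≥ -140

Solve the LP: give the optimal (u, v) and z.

u = 37/15, v = 124/15, minimum z = -272/15

At the optimal vertex, 12u + 9v = 104 and 2u - 11v = -86.
Solving simultaneously gives u = 37/15, v = 124/15.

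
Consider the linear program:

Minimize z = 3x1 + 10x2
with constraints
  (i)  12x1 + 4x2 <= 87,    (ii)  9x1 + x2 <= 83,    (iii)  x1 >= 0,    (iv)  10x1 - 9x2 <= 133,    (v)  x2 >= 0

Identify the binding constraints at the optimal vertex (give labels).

Corner points and z = 3x1 + 10x2:
  (0, 87/4) → z = 435/2
  (29/4, 0) → z = 87/4
  (0, 0) → z = 0

The minimum is at (0, 0). Substituting into each constraint, equality holds for (iii) and (v); the remaining constraints have slack.

(iii) and (v)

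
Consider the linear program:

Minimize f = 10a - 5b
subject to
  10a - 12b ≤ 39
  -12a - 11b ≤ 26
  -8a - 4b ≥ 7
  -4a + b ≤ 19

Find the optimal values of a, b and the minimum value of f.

a = -83/24, b = 31/6, minimum f = -725/12

Extreme points and f = 10a - 5b:
  (117/254, -364/127) → f = 2405/127
  (9/17, -191/68) → f = 1315/68
  (-235/56, 31/14) → f = -1485/28
  (-83/24, 31/6) → f = -725/12

The binding constraints are -8a - 4b = 7 and -4a + b = 19.
Solving simultaneously gives a = -83/24, b = 31/6.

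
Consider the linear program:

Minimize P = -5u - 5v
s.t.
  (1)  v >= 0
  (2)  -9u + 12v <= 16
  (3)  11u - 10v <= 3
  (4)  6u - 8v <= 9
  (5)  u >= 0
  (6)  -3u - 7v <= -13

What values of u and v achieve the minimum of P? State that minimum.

Feasible corners and P = -5u - 5v:
  (14/3, 29/6) → P = -95/2
  (4/9, 5/3) → P = -95/9
  (151/107, 134/107) → P = -1425/107

u = 14/3, v = 29/6, minimum P = -95/2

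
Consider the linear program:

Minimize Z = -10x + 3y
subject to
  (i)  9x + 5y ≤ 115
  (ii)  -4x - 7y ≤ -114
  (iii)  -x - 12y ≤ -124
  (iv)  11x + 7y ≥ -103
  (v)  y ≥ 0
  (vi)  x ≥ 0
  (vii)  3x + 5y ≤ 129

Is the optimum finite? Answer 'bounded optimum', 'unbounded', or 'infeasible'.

Extreme points and Z = -10x + 3y:
  (235/43, 566/43) → Z = -652/43
  (0, 23) → Z = 69
  (0, 114/7) → Z = 342/7
The feasible region has finitely many vertices and no improving ray; the minimum is -652/43 at (235/43, 566/43).

bounded optimum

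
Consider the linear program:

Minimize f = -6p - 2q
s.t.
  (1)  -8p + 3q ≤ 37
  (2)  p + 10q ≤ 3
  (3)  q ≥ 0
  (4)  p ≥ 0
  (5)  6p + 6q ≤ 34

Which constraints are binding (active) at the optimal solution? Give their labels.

Corner points and f = -6p - 2q:
  (3, 0) → f = -18
  (0, 3/10) → f = -3/5
  (0, 0) → f = 0

The minimum is at (3, 0). Substituting into each constraint, equality holds for (2) and (3); the remaining constraints have slack.

(2) and (3)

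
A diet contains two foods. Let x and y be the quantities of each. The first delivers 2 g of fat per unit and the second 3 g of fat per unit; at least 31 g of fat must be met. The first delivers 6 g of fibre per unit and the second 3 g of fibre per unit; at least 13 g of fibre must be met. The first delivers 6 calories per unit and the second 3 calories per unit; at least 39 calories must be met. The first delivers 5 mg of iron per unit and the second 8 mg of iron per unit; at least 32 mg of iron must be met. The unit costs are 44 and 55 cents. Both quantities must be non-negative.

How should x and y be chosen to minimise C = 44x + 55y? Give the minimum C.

x = 2, y = 9, minimum C = 583

Vertices and C = 44x + 55y:
  (0, 13) → C = 715
  (31/2, 0) → C = 682
  (2, 9) → C = 583
The feasible region is unbounded (it extends along (0, 1), (1, 0)), but C strictly increases along every unbounded feasible direction, so there is no improving ray and the minimum is attained at a vertex.

At the optimal vertex, 2x + 3y = 31 and 6x + 3y = 39.
Solving simultaneously gives x = 2, y = 9.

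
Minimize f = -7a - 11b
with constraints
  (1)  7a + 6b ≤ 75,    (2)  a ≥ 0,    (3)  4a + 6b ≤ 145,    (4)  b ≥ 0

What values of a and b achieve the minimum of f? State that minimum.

a = 0, b = 25/2, minimum f = -275/2

Vertices and f = -7a - 11b:
  (0, 25/2) → f = -275/2
  (75/7, 0) → f = -75
  (0, 0) → f = 0

The optimum lies where 7a + 6b = 75 and a = 0.
Solving simultaneously gives a = 0, b = 25/2.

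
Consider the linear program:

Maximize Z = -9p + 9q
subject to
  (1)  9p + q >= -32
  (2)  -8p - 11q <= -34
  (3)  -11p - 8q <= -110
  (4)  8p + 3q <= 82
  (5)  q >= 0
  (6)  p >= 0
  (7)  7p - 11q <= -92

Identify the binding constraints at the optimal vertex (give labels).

(4) and (6)

Feasible corners and Z = -9p + 9q:
  (0, 55/4) → Z = 495/4
  (158/59, 594/59) → Z = 3924/59
  (0, 82/3) → Z = 246
  (626/109, 1310/109) → Z = 6156/109

The maximum is at (0, 82/3). Substituting into each constraint, equality holds for (4) and (6); the remaining constraints have slack.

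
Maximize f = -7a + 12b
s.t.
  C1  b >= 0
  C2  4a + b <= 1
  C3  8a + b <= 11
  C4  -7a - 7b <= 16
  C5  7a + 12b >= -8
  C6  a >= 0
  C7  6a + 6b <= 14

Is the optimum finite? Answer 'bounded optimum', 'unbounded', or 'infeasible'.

bounded optimum

Corner points and f = -7a + 12b:
  (1/4, 0) → f = -7/4
  (0, 0) → f = 0
  (0, 1) → f = 12
The feasible region has finitely many vertices and no improving ray; the maximum is 12 at (0, 1).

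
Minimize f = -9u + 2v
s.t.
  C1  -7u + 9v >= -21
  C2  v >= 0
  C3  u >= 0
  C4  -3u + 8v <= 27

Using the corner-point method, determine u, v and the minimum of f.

Feasible corners and f = -9u + 2v:
  (3, 0) → f = -27
  (411/29, 252/29) → f = -3195/29
  (0, 0) → f = 0
  (0, 27/8) → f = 27/4

u = 411/29, v = 252/29, minimum f = -3195/29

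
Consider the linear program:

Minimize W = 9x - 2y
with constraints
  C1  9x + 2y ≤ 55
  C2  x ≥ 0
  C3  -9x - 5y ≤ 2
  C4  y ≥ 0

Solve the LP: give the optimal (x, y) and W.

x = 0, y = 55/2, minimum W = -55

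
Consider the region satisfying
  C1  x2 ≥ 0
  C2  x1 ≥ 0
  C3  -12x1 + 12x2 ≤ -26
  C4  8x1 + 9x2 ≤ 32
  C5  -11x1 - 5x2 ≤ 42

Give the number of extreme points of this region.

Pairwise boundary intersections that survive every other constraint:
  (13/6, 0)
  (4, 0)
  (103/34, 44/51)

3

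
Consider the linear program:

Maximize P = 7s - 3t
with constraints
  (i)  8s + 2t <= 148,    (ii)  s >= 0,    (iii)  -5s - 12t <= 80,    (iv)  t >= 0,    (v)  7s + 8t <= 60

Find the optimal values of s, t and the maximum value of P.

Extreme points and P = 7s - 3t:
  (0, 0) → P = 0
  (0, 15/2) → P = -45/2
  (60/7, 0) → P = 60

At the optimal vertex, t = 0 and 7s + 8t = 60.
Solving simultaneously gives s = 60/7, t = 0.

s = 60/7, t = 0, maximum P = 60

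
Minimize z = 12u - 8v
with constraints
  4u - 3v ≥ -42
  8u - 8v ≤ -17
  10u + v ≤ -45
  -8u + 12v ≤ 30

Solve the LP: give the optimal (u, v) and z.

Extreme points and z = 12u - 8v:
  (-285/8, -67/2) → z = -319/2
  (-69/4, -9) → z = -135
  (-377/88, -95/44) → z = -751/22
  (-285/64, -15/32) → z = -795/16

At the optimal vertex, 4u - 3v = -42 and 8u - 8v = -17.
Solving simultaneously gives u = -285/8, v = -67/2.

u = -285/8, v = -67/2, minimum z = -319/2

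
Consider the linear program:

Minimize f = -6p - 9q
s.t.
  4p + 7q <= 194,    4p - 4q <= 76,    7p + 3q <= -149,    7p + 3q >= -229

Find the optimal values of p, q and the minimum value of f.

Vertices and f = -6p - 9q:
  (-1625/37, 1954/37) → f = -7836/37
  (-2185/37, 2274/37) → f = -7356/37
  (-46/5, -141/5) → f = 309
  (-86/5, -181/5) → f = 429

At the optimal vertex, 4p + 7q = 194 and 7p + 3q = -149.
Solving simultaneously gives p = -1625/37, q = 1954/37.

p = -1625/37, q = 1954/37, minimum f = -7836/37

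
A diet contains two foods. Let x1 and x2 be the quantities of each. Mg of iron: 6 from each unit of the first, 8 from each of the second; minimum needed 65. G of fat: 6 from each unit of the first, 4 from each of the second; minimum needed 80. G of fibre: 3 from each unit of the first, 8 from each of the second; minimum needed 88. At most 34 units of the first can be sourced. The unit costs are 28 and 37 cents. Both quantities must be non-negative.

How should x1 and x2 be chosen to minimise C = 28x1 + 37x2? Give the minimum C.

x1 = 8, x2 = 8, minimum C = 520

Vertices and C = 28x1 + 37x2:
  (0, 20) → C = 740
  (88/3, 0) → C = 2464/3
  (34, 0) → C = 952
  (8, 8) → C = 520
The feasible region is unbounded (it extends along (0, 1)), but C strictly increases along every unbounded feasible direction, so there is no improving ray and the minimum is attained at a vertex.

The binding constraints are 6x1 + 4x2 = 80 and 3x1 + 8x2 = 88.
Solving simultaneously gives x1 = 8, x2 = 8.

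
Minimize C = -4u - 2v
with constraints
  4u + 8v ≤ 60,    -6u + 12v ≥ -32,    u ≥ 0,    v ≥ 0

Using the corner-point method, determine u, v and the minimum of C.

u = 61/6, v = 29/12, minimum C = -91/2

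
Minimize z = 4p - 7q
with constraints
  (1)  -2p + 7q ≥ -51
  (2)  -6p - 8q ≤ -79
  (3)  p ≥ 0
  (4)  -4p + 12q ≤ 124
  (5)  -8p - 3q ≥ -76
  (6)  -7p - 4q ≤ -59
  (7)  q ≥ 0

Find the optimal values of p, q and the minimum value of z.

Extreme points and z = 4p - 7q:
  (371/46, 88/23) → z = 126/23
  (39/8, 199/32) → z = -769/32
  (5, 12) → z = -64
  (53/25, 276/25) → z = -344/5

p = 53/25, q = 276/25, minimum z = -344/5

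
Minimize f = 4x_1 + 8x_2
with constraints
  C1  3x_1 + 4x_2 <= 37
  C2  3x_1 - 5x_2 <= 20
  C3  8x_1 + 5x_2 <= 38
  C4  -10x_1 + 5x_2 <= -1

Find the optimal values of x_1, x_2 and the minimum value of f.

x_1 = -19/7, x_2 = -197/35, minimum f = -1956/35

Vertices and f = 4x_1 + 8x_2:
  (58/11, -46/55) → f = 72/5
  (-19/7, -197/35) → f = -1956/35
  (13/6, 62/15) → f = 626/15

At the optimal vertex, 3x_1 - 5x_2 = 20 and -10x_1 + 5x_2 = -1.
Solving simultaneously gives x_1 = -19/7, x_2 = -197/35.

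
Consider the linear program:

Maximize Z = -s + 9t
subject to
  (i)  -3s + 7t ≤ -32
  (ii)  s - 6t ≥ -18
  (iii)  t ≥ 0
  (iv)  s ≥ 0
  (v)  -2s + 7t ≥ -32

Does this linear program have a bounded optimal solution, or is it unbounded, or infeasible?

Extreme points and Z = -s + 9t:
  (318/11, 86/11) → Z = 456/11
  (32/3, 0) → Z = -32/3
  (318/5, 68/5) → Z = 294/5
  (16, 0) → Z = -16
The feasible region has finitely many vertices and no improving ray; the maximum is 294/5 at (318/5, 68/5).

bounded optimum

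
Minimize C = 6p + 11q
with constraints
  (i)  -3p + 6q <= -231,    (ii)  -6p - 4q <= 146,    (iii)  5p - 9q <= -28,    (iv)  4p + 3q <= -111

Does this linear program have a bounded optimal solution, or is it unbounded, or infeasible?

The boundaries -3p + 6q = -231 and 5p - 9q = -28 meet at (-749, -413), but that point violates -6p - 4q ≤ 146. Every candidate vertex is excluded by some other constraint, so the feasible region is empty.

infeasible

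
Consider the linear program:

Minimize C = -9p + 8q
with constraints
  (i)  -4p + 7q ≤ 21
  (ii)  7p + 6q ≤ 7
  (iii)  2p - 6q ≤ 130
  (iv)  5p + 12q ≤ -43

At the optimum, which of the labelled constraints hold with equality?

(ii) and (iii)

Extreme points and C = -9p + 8q:
  (-518/5, -281/5) → C = 2414/5
  (-553/83, -67/83) → C = 4441/83
  (137/9, -448/27) → C = -7283/27
  (19/3, -56/9) → C = -961/9

The minimum is at (137/9, -448/27). Substituting into each constraint, equality holds for (ii) and (iii); the remaining constraints have slack.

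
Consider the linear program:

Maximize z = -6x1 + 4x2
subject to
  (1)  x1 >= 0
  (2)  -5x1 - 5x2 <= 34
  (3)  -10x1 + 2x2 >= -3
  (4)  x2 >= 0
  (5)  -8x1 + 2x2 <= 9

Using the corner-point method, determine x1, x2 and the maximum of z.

Extreme points and z = -6x1 + 4x2:
  (0, 0) → z = 0
  (0, 9/2) → z = 18
  (3/10, 0) → z = -9/5
  (6, 57/2) → z = 78

x1 = 6, x2 = 57/2, maximum z = 78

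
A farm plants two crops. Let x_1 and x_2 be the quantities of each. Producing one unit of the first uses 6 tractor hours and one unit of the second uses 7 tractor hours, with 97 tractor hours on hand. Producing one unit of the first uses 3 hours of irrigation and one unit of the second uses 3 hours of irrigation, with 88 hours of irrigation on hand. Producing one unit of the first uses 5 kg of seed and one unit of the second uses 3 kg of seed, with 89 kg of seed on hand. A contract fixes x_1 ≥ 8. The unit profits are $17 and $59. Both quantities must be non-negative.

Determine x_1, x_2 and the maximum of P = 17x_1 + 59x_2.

Extreme points and P = 17x_1 + 59x_2:
  (97/6, 0) → P = 1649/6
  (8, 0) → P = 136
  (8, 7) → P = 549

The optimum lies where 6x_1 + 7x_2 = 97 and x_1 = 8.
Solving simultaneously gives x_1 = 8, x_2 = 7.

x_1 = 8, x_2 = 7, maximum P = 549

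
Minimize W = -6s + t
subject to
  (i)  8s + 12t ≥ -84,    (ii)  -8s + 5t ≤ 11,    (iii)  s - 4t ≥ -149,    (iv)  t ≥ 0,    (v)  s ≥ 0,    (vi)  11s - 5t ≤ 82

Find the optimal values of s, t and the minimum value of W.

s = 1073/39, t = 1721/39, minimum W = -4717/39

Extreme points and W = -6s + t:
  (701/27, 1181/27) → W = -3025/27
  (0, 11/5) → W = 11/5
  (1073/39, 1721/39) → W = -4717/39
  (0, 0) → W = 0
  (82/11, 0) → W = -492/11

At the optimal vertex, s - 4t = -149 and 11s - 5t = 82.
Solving simultaneously gives s = 1073/39, t = 1721/39.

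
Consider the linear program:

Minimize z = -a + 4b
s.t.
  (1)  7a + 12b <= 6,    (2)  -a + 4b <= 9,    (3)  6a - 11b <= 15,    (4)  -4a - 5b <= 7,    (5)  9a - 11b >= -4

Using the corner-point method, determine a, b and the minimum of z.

a = -1/37, b = -51/37, minimum z = -203/37

Extreme points and z = -a + 4b:
  (246/149, -69/149) → z = -522/149
  (18/185, 82/185) → z = 62/37
  (-1/37, -51/37) → z = -203/37
  (-97/89, -47/89) → z = -91/89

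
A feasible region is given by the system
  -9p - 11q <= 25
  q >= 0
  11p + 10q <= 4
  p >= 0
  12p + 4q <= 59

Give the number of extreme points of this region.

3

Pairwise boundary intersections that survive every other constraint:
  (4/11, 0)
  (0, 0)
  (0, 2/5)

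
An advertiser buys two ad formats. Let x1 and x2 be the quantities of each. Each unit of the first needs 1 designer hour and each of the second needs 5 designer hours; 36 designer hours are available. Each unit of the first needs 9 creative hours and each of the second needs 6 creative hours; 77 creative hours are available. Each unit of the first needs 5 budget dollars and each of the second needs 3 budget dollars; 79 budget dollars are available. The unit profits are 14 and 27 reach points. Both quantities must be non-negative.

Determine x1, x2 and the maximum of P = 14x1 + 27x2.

x1 = 13/3, x2 = 19/3, maximum P = 695/3

Extreme points and P = 14x1 + 27x2:
  (0, 0) → P = 0
  (0, 36/5) → P = 972/5
  (77/9, 0) → P = 1078/9
  (13/3, 19/3) → P = 695/3

The binding constraints are x1 + 5x2 = 36 and 9x1 + 6x2 = 77.
Solving simultaneously gives x1 = 13/3, x2 = 19/3.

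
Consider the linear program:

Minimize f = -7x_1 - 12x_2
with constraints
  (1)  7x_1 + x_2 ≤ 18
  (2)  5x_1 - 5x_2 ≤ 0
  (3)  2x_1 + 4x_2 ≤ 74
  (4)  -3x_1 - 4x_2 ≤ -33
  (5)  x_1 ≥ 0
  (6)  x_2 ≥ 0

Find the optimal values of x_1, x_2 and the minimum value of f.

x_1 = 0, x_2 = 18, minimum f = -216

Extreme points and f = -7x_1 - 12x_2:
  (39/25, 177/25) → f = -2397/25
  (0, 18) → f = -216
  (0, 33/4) → f = -99

At the optimal vertex, 7x_1 + x_2 = 18 and x_1 = 0.
Solving simultaneously gives x_1 = 0, x_2 = 18.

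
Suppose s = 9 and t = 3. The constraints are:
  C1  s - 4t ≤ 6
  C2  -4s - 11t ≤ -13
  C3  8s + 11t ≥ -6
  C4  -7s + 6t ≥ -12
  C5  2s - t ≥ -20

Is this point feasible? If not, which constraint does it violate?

not feasible — violates C4

Constraint C4: -7s + 6t = -45, which is not ≥ -12. All other constraints are satisfied.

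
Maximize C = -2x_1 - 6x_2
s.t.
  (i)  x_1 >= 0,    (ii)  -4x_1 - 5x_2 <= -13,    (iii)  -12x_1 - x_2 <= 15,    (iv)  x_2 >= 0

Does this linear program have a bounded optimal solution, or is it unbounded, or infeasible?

Extreme points and C = -2x_1 - 6x_2:
  (0, 13/5) → C = -78/5
  (13/4, 0) → C = -13/2
The feasible region has finitely many vertices and no improving ray; the maximum is -13/2 at (13/4, 0).

bounded optimum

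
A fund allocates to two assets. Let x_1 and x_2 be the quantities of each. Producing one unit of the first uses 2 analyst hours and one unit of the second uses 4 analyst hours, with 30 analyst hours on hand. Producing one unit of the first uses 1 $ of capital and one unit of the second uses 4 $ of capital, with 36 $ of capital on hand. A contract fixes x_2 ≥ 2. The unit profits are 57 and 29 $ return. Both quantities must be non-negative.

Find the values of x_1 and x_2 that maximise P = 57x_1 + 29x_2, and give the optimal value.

x_1 = 11, x_2 = 2, maximum P = 685

Feasible corners and P = 57x_1 + 29x_2:
  (0, 15/2) → P = 435/2
  (0, 2) → P = 58
  (11, 2) → P = 685

At the optimal vertex, 2x_1 + 4x_2 = 30 and x_2 = 2.
Solving simultaneously gives x_1 = 11, x_2 = 2.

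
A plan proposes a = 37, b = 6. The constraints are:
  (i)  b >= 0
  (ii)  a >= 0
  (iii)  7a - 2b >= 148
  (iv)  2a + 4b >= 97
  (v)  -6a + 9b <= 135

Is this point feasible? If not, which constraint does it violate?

feasible

(i): 6 ≥ 0 ✓
(ii): 37 ≥ 0 ✓
(iii): 247 ≥ 148 ✓
(iv): 98 ≥ 97 ✓
(v): -168 ≤ 135 ✓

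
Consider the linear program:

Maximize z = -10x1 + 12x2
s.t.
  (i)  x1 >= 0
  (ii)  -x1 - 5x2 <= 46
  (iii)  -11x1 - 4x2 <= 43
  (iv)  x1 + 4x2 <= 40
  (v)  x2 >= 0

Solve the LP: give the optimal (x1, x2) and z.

x1 = 0, x2 = 10, maximum z = 120

Vertices and z = -10x1 + 12x2:
  (0, 10) → z = 120
  (0, 0) → z = 0
  (40, 0) → z = -400

The binding constraints are x1 = 0 and x1 + 4x2 = 40.
Solving simultaneously gives x1 = 0, x2 = 10.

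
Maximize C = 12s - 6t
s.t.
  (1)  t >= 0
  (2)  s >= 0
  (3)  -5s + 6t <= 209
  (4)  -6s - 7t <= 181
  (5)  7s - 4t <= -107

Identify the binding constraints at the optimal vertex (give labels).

Feasible corners and C = 12s - 6t:
  (0, 209/6) → C = -209
  (0, 107/4) → C = -321/2
  (97/11, 464/11) → C = -1620/11

The maximum is at (97/11, 464/11). Substituting into each constraint, equality holds for (3) and (5); the remaining constraints have slack.

(3) and (5)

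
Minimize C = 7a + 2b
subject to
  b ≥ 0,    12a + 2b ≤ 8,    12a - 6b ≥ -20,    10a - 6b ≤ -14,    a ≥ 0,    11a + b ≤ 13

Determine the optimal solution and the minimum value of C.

Corner points and C = 7a + 2b:
  (1/12, 7/2) → C = 91/12
  (5/23, 62/23) → C = 159/23
  (0, 10/3) → C = 20/3
  (0, 7/3) → C = 14/3

The optimum lies where 10a - 6b = -14 and a = 0.
Solving simultaneously gives a = 0, b = 7/3.

a = 0, b = 7/3, minimum C = 14/3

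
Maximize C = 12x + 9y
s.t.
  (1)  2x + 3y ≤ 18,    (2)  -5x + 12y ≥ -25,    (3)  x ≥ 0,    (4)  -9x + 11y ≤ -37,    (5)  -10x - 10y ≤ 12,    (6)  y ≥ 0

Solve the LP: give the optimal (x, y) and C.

x = 97/13, y = 40/39, maximum C = 1284/13

Corner points and C = 12x + 9y:
  (97/13, 40/39) → C = 1284/13
  (309/49, 88/49) → C = 4500/49
  (5, 0) → C = 60
  (37/9, 0) → C = 148/3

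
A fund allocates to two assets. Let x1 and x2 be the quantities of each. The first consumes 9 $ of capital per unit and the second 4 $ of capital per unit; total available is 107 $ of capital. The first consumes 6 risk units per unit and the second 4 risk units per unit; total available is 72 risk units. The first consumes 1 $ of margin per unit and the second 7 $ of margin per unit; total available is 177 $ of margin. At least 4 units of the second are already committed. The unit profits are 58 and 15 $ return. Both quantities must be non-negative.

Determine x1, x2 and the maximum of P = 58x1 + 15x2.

x1 = 28/3, x2 = 4, maximum P = 1804/3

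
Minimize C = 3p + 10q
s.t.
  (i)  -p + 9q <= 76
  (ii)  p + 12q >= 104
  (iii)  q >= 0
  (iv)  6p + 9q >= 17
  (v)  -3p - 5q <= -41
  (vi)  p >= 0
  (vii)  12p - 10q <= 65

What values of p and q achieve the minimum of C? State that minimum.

p = 8/7, q = 60/7, minimum C = 624/7

Vertices and C = 3p + 10q:
  (8/7, 60/7) → C = 624/7
  (1345/98, 977/98) → C = 13805/98
  (130/11, 169/22) → C = 1235/11

At the optimal vertex, -p + 9q = 76 and p + 12q = 104.
Solving simultaneously gives p = 8/7, q = 60/7.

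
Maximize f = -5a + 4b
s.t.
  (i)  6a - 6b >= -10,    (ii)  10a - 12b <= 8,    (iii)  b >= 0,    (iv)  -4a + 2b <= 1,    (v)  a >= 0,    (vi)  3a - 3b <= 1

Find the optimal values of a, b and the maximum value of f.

Feasible corners and f = -5a + 4b:
  (7/6, 17/6) → f = 11/2
  (0, 0) → f = 0
  (1/3, 0) → f = -5/3
  (0, 1/2) → f = 2
The feasible region is unbounded (it extends along (1, 1)), but f strictly decreases along every unbounded feasible direction, so there is no improving ray and the maximum is attained at a vertex.

At the optimal vertex, 6a - 6b = -10 and -4a + 2b = 1.
Solving simultaneously gives a = 7/6, b = 17/6.

a = 7/6, b = 17/6, maximum f = 11/2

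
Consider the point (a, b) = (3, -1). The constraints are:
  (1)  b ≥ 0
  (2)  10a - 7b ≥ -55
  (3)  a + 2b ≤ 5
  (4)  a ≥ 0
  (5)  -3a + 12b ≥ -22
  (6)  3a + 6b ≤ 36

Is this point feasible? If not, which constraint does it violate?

not feasible — violates (1)

Constraint (1): b = -1, which is not ≥ 0. All other constraints are satisfied.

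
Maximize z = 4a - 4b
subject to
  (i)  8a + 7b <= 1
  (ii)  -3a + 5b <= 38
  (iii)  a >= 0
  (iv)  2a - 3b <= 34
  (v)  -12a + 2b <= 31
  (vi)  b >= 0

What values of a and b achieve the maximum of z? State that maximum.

The optimum lies where 8a + 7b = 1 and b = 0.
Solving simultaneously gives a = 1/8, b = 0.

a = 1/8, b = 0, maximum z = 1/2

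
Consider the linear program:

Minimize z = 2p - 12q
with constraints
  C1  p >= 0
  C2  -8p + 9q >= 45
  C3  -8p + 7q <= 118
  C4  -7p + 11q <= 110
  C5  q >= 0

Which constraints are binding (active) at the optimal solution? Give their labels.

Feasible corners and z = 2p - 12q:
  (0, 5) → z = -60
  (0, 10) → z = -120
  (99/5, 113/5) → z = -1158/5

The minimum is at (99/5, 113/5). Substituting into each constraint, equality holds for C2 and C4; the remaining constraints have slack.

C2 and C4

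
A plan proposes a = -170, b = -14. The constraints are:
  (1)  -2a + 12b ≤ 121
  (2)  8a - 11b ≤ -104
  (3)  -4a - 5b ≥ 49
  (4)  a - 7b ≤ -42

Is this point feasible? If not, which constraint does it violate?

Constraint (1): -2a + 12b = 172, which is not ≤ 121. All other constraints are satisfied.

not feasible — violates (1)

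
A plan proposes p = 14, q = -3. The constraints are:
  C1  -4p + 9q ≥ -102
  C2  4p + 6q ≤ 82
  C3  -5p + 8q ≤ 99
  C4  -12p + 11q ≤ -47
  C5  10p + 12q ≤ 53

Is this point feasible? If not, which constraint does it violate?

Constraint C5: 10p + 12q = 104, which is not ≤ 53. All other constraints are satisfied.

not feasible — violates C5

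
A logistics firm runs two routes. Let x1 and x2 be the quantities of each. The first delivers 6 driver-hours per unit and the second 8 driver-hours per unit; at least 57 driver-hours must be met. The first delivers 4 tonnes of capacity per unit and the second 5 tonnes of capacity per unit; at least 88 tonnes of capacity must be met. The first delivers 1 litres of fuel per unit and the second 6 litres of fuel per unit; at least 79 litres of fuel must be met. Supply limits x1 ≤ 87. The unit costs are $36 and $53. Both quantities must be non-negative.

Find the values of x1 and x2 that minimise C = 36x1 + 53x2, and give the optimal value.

x1 = 7, x2 = 12, minimum C = 888

Feasible corners and C = 36x1 + 53x2:
  (0, 88/5) → C = 4664/5
  (79, 0) → C = 2844
  (87, 0) → C = 3132
  (7, 12) → C = 888
The feasible region is unbounded (it extends along (0, 1)), but C strictly increases along every unbounded feasible direction, so there is no improving ray and the minimum is attained at a vertex.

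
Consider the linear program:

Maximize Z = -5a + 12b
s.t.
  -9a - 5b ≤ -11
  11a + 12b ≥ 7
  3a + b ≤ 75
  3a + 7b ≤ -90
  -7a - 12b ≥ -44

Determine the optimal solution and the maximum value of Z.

Corner points and Z = -5a + 12b:
  (893/25, -804/25) → Z = -14113/25
  (1129/41, -1011/41) → Z = -17777/41
  (205/6, -55/2) → Z = -3005/6

a = 1129/41, b = -1011/41, maximum Z = -17777/41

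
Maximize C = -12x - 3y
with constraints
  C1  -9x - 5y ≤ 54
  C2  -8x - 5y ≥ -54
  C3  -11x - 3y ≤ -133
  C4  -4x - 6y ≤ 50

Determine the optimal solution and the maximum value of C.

Extreme points and C = -12x - 3y:
  (503/31, -470/31) → C = -4626/31
  (41/2, -22) → C = -180
  (158/9, -541/27) → C = -1355/9

x = 503/31, y = -470/31, maximum C = -4626/31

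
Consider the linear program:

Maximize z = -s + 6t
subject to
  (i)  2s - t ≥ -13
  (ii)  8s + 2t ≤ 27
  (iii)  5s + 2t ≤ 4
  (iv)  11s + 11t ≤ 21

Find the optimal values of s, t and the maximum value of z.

s = -122/33, t = 185/33, maximum z = 112/3

Extreme points and z = -s + 6t:
  (-122/33, 185/33) → z = 112/3
  (23/3, -103/6) → z = -332/3
  (2/33, 61/33) → z = 364/33
The feasible region is unbounded (it extends along (-1, -2), (1, -4)), but z strictly decreases along every unbounded feasible direction, so there is no improving ray and the maximum is attained at a vertex.

The binding constraints are 2s - t = -13 and 11s + 11t = 21.
Solving simultaneously gives s = -122/33, t = 185/33.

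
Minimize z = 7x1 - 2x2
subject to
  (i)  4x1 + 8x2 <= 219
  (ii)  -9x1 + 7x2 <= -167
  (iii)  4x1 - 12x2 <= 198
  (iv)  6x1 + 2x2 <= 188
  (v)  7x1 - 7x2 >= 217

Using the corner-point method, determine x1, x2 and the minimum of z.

x1 = 87/4, x2 = -37/4, minimum z = 683/4

Extreme points and z = 7x1 - 2x2:
  (663/20, -109/20) → z = 4859/20
  (87/4, -37/4) → z = 683/4
  (125/4, 1/4) → z = 873/4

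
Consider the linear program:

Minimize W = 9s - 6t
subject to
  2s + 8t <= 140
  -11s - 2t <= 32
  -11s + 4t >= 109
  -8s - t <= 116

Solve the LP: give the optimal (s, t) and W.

Feasible corners and W = 9s - 6t:
  (-134/21, 401/21) → W = -172
  (-13/4, 293/16) → W = -1113/8
  (-173/33, 77/6) → W = -1366/11

s = -134/21, t = 401/21, minimum W = -172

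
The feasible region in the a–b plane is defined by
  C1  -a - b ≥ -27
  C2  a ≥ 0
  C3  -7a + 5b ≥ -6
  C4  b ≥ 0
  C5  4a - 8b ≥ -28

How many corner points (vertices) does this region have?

4

Of the 10 pairwise boundary intersections, those satisfying every inequality are:
  (0, 0)
  (0, 7/2)
  (6/7, 0)
  (47/9, 55/9)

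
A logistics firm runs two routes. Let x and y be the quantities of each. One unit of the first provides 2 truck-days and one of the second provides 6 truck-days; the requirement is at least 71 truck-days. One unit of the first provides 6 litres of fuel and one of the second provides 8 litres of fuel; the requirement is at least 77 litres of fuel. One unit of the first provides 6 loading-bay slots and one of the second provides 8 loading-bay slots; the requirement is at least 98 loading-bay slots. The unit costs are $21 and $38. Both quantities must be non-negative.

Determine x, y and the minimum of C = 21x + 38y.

x = 1, y = 23/2, minimum C = 458

Vertices and C = 21x + 38y:
  (0, 49/4) → C = 931/2
  (71/2, 0) → C = 1491/2
  (1, 23/2) → C = 458
The feasible region is unbounded (it extends along (0, 1), (1, 0)), but C strictly increases along every unbounded feasible direction, so there is no improving ray and the minimum is attained at a vertex.

At the optimal vertex, 2x + 6y = 71 and 6x + 8y = 98.
Solving simultaneously gives x = 1, y = 23/2.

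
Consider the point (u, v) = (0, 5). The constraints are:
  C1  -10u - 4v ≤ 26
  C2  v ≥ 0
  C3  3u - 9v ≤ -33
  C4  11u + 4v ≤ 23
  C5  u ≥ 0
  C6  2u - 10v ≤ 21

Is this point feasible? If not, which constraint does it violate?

C1: -20 ≤ 26 ✓
C2: 5 ≥ 0 ✓
C3: -45 ≤ -33 ✓
C4: 20 ≤ 23 ✓
C5: 0 ≥ 0 ✓
C6: -50 ≤ 21 ✓

feasible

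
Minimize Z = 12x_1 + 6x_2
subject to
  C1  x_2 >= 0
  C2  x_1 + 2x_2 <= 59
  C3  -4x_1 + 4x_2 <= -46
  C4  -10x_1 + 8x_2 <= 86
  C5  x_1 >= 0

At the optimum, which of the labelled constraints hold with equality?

C1 and C3

Extreme points and Z = 12x_1 + 6x_2:
  (59, 0) → Z = 708
  (23/2, 0) → Z = 138
  (82/3, 95/6) → Z = 423

The minimum is at (23/2, 0). Substituting into each constraint, equality holds for C1 and C3; the remaining constraints have slack.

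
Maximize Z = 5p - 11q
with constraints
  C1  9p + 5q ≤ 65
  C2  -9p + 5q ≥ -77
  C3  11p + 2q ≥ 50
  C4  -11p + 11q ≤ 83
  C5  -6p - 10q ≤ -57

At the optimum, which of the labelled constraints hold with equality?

C1 and C5

Corner points and Z = 5p - 11q:
  (120/37, 265/37) → Z = -2315/37
  (73/12, 41/20) → Z = 118/15
  (193/49, 327/98) → Z = -1667/98

The maximum is at (73/12, 41/20). Substituting into each constraint, equality holds for C1 and C5; the remaining constraints have slack.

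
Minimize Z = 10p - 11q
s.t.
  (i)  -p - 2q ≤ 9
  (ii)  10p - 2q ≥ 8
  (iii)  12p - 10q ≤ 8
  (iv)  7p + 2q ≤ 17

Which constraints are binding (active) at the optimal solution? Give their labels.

(ii) and (iv)

Extreme points and Z = 10p - 11q:
  (16/19, 4/19) → Z = 116/19
  (25/17, 57/17) → Z = -377/17
  (93/47, 74/47) → Z = 116/47

The minimum is at (25/17, 57/17). Substituting into each constraint, equality holds for (ii) and (iv); the remaining constraints have slack.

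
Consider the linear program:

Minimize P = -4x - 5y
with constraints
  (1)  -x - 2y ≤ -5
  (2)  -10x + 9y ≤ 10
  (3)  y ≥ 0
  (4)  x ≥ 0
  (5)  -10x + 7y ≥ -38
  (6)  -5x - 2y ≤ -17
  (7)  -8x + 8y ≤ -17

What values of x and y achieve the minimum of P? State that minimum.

x = 185/24, y = 67/12, minimum P = -235/4

Vertices and P = -4x - 5y:
  (37/9, 4/9) → P = -56/3
  (37/12, 23/24) → P = -137/8
  (185/24, 67/12) → P = -235/4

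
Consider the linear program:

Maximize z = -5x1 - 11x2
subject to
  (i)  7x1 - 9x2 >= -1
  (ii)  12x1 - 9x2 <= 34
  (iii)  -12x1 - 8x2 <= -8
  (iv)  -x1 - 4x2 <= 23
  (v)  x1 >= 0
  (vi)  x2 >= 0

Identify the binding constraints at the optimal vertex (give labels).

(iii) and (vi)

Feasible corners and z = -5x1 - 11x2:
  (7, 50/9) → z = -865/9
  (16/41, 17/41) → z = -267/41
  (17/6, 0) → z = -85/6
  (2/3, 0) → z = -10/3

The maximum is at (2/3, 0). Substituting into each constraint, equality holds for (iii) and (vi); the remaining constraints have slack.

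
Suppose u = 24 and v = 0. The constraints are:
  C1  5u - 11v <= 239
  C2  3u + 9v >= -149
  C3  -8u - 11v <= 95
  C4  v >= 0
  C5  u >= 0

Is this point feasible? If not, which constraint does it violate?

feasible

C1: 120 ≤ 239 ✓
C2: 72 ≥ -149 ✓
C3: -192 ≤ 95 ✓
C4: 0 ≥ 0 ✓
C5: 24 ≥ 0 ✓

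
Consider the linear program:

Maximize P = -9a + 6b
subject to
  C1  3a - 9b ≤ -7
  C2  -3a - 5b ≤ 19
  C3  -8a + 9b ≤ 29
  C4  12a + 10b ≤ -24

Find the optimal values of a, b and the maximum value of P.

Vertices and P = -9a + 6b:
  (-22/5, -31/45) → P = 532/15
  (-143/69, 2/23) → P = 441/23
  (-253/94, 39/47) → P = 2745/94

The binding constraints are 3a - 9b = -7 and -8a + 9b = 29.
Solving simultaneously gives a = -22/5, b = -31/45.

a = -22/5, b = -31/45, maximum P = 532/15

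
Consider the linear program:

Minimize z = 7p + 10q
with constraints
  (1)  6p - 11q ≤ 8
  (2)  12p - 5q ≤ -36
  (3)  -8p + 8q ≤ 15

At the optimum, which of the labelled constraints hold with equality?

(1) and (3)

Corner points and z = 7p + 10q:
  (-218/51, -52/17) → z = -3086/51
  (-229/40, -77/20) → z = -3143/40
  (-213/56, -27/14) → z = -2571/56

The minimum is at (-229/40, -77/20). Substituting into each constraint, equality holds for (1) and (3); the remaining constraints have slack.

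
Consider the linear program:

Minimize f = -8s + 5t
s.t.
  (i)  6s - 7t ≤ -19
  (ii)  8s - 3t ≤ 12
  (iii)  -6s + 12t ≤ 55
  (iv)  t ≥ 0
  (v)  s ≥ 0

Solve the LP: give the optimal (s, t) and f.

Corner points and f = -8s + 5t:
  (141/38, 112/19) → f = -4/19
  (0, 19/7) → f = 95/7
  (103/26, 256/39) → f = 44/39
  (0, 55/12) → f = 275/12

The binding constraints are 6s - 7t = -19 and 8s - 3t = 12.
Solving simultaneously gives s = 141/38, t = 112/19.

s = 141/38, t = 112/19, minimum f = -4/19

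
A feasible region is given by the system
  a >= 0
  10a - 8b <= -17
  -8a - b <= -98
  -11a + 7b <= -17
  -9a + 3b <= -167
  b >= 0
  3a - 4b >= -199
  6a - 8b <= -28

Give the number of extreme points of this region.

Intersecting each pair of boundary lines and keeping only the points that satisfy every inequality leaves:
  (1387/42, 1823/42)
  (381/4, 1939/16)
  (559/15, 842/15)
  (1461/23, 2240/23)

4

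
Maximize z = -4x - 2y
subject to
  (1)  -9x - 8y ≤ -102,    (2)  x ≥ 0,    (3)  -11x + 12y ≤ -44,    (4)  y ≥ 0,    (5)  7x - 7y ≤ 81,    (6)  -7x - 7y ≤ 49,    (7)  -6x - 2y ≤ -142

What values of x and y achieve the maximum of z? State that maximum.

x = 289/14, y = 127/14, maximum z = -705/7

Feasible corners and z = -4x - 2y:
  (664/7, 583/7) → z = -546
  (896/47, 649/47) → z = -4882/47
  (289/14, 127/14) → z = -705/7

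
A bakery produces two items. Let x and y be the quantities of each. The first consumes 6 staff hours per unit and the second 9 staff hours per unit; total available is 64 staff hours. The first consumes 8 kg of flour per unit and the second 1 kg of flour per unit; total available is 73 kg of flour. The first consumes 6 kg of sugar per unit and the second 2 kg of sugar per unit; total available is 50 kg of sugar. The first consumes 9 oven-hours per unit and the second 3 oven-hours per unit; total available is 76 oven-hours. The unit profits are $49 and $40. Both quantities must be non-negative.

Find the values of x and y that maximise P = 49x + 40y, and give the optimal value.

Vertices and P = 49x + 40y:
  (0, 0) → P = 0
  (0, 64/9) → P = 2560/9
  (25/3, 0) → P = 1225/3
  (23/3, 2) → P = 1367/3

x = 23/3, y = 2, maximum P = 1367/3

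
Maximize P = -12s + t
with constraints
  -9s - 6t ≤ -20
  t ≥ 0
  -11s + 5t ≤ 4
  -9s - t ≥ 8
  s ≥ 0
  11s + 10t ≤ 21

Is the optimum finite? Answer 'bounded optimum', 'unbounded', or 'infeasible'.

The boundaries s = 0 and 11s + 10t = 21 meet at (0, 21/10), but that point violates -9s - 6t ≤ -20. Every candidate vertex is excluded by some other constraint, so the feasible region is empty.

infeasible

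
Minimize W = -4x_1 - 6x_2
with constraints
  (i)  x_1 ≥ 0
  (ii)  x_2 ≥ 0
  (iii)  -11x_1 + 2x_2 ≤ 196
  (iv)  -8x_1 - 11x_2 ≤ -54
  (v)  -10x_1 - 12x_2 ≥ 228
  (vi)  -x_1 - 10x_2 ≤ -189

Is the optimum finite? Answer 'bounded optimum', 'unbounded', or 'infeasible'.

The boundaries x_1 = 0 and -11x_1 + 2x_2 = 196 meet at (0, 98), but that point violates -10x_1 - 12x_2 ≥ 228. Every candidate vertex is excluded by some other constraint, so the feasible region is empty.

infeasible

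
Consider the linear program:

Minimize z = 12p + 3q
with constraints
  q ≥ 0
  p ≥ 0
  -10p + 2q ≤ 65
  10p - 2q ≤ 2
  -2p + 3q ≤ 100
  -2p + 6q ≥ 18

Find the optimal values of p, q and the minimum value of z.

Corner points and z = 12p + 3q:
  (0, 65/2) → z = 195/2
  (0, 3) → z = 9
  (5/26, 435/13) → z = 1335/13
  (103/13, 502/13) → z = 2742/13
  (6/7, 23/7) → z = 141/7

At the optimal vertex, p = 0 and -2p + 6q = 18.
Solving simultaneously gives p = 0, q = 3.

p = 0, q = 3, minimum z = 9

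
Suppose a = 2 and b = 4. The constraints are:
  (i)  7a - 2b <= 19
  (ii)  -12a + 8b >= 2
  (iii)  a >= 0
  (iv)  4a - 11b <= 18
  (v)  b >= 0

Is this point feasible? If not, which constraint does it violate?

feasible

(i): 6 ≤ 19 ✓
(ii): 8 ≥ 2 ✓
(iii): 2 ≥ 0 ✓
(iv): -36 ≤ 18 ✓
(v): 4 ≥ 0 ✓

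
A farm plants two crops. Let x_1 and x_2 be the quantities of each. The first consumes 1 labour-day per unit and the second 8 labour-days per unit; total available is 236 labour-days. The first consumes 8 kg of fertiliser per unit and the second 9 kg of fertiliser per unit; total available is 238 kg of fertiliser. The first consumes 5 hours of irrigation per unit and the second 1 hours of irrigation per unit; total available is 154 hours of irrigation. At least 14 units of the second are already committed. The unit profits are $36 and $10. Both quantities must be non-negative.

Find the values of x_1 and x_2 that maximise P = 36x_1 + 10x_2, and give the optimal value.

At the optimal vertex, 8x_1 + 9x_2 = 238 and x_2 = 14.
Solving simultaneously gives x_1 = 14, x_2 = 14.

x_1 = 14, x_2 = 14, maximum P = 644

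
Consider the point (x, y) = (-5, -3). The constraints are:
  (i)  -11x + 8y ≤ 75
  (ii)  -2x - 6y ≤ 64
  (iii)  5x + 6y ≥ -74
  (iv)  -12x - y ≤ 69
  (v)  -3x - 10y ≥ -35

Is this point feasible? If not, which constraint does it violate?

(i): 31 ≤ 75 ✓
(ii): 28 ≤ 64 ✓
(iii): -43 ≥ -74 ✓
(iv): 63 ≤ 69 ✓
(v): 45 ≥ -35 ✓

feasible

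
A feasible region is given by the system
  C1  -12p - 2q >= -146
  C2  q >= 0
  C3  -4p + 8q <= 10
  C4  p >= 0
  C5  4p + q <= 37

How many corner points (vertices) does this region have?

Pairwise boundary intersections that survive every other constraint:
  (0, 0)
  (37/4, 0)
  (0, 5/4)
  (143/18, 47/9)

4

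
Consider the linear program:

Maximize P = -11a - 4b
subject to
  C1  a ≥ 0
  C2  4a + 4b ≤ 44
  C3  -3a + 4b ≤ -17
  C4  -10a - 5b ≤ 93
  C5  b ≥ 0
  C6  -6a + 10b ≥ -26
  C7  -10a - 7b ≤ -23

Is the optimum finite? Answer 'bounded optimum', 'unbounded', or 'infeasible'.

infeasible

The boundaries a = 0 and 4a + 4b = 44 meet at (0, 11), but that point violates -3a + 4b ≤ -17. Every candidate vertex is excluded by some other constraint, so the feasible region is empty.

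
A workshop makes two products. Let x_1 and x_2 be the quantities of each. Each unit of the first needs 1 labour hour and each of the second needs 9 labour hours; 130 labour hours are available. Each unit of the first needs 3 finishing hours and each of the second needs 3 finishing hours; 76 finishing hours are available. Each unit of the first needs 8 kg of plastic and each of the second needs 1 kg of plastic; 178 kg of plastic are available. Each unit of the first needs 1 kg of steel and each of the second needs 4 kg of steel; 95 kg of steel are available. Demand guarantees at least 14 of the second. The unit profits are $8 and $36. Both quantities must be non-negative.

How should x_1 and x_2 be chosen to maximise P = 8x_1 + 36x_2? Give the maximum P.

At the optimal vertex, x_1 + 9x_2 = 130 and x_2 = 14.
Solving simultaneously gives x_1 = 4, x_2 = 14.

x_1 = 4, x_2 = 14, maximum P = 536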